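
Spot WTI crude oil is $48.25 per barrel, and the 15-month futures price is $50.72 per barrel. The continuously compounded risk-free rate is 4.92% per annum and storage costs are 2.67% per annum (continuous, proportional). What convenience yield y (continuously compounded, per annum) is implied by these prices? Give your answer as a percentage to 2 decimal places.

F = S·e^((r+u−y)T) ⇒ (r+u−y) = ln(F/S)/T
ln(50.72/48.25) = 0.049924; /T ⇒ 0.039939
y = r + u − ln(F/S)/T = 0.0492 + 0.0267 − 0.039939 = 0.035961
y = 3.60%

3.60%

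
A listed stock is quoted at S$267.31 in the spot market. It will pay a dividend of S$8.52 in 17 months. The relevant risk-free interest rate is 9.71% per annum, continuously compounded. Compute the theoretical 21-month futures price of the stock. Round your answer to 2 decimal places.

S$308.02

PV(dividends) I = 8.52·e^(−0.0971·17/12)
I = 7.4250
F = (S − I)·e^(rT) = (267.31 − 7.4250) · e^(0.0971·21/12)
= 259.8850 · e^0.169925 = 259.8850 × 1.185216 = S$308.02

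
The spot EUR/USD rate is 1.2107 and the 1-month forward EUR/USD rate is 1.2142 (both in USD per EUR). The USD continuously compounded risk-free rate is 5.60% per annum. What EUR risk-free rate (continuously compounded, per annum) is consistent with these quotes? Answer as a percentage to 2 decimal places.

F = S·e^((r_USD − r_EUR)T) ⇒ r_EUR = r_USD − ln(F/S)/T
ln(1.2142/1.2107) = 0.002887; /(1/12) = 0.034644
r_EUR = 0.0560 − 0.034644 = 0.021356
r_EUR = 2.14%

2.14%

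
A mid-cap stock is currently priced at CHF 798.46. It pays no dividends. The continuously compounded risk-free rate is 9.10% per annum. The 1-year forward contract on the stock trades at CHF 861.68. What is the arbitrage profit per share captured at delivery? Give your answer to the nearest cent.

CHF 12.85 per share

Fair forward: F* = S·e^(carry·T), with carry = r = 0.0910
F* = 798.46 · e^(0.0910 × 1) = 798.46 · e^0.091000 = 798.46 × 1.095269 = CHF 874.5285
Market CHF 861.68 < fair CHF 874.5285: forward underpriced → reverse cash-and-carry (short spot, go long the forward).
At maturity, profit = |F_mkt − F*| = |861.68 − 874.5285| = CHF 12.85 per share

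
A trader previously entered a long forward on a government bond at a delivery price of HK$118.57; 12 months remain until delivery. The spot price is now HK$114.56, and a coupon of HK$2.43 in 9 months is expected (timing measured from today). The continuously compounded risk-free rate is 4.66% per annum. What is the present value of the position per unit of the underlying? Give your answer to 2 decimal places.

PV(remaining coupons) I = 2.43·e^(−0.0466·9/12) = 2.3465
Current forward F = (S − I)·e^(rT) = (114.56 − 2.3465)·e^(0.0466·12/12) = 112.2135 × 1.047703 = 117.5664
Value (long) = (F − K)·e^(−rT) = (117.5664 − 118.57) × 0.954469 = -0.9579
Value = -HK$0.96

-HK$0.96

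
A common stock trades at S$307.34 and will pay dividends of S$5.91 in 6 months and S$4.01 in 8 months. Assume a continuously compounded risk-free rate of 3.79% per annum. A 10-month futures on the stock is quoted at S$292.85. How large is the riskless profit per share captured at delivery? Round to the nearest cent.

PV(dividends) I = 5.91·e^(−0.0379·6/12) + 4.01·e^(−0.0379·8/12) = 9.7090
Fair futures F* = (S − I)·e^(rT) = (307.34 − 9.7090)·e^0.031583 = 297.6310 × 1.032087 = 307.1811
Market S$292.85 < fair 307.1811: forward underpriced → reverse cash-and-carry (short the stock, invest proceeds at r, pay the dividends, go long the forward).
Profit at T = |F_mkt − F*| = |292.85 − 307.1811| = S$14.33 per share

S$14.33 per share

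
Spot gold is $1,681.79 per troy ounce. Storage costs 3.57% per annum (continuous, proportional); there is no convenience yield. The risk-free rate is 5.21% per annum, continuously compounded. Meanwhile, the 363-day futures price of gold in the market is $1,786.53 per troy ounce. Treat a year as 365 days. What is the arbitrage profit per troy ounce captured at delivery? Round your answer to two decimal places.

Fair futures: F* = S·e^(carry·T), with carry = (r + u) = 0.0521 + 0.0357 = 0.0878
F* = 1681.79 · e^(0.0878 × 363/365) = 1681.79 · e^0.08731890 = 1681.79 × 1.09124462 = $1835.2443
Market $1786.53 < fair $1835.2443: forward underpriced → reverse cash-and-carry (short spot, go long the forward).
At maturity, profit = |F_mkt − F*| = |1786.53 − 1835.2443| = $48.71 per troy ounce

$48.71 per troy ounce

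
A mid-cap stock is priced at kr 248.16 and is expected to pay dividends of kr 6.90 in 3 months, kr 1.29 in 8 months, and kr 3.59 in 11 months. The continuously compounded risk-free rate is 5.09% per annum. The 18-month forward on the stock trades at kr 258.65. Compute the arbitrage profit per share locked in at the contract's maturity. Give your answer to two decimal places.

PV(dividends) I = 6.90·e^(−0.0509·3/12) + 1.29·e^(−0.0509·8/12) + 3.59·e^(−0.0509·11/12) = 11.4861
Fair forward F* = (S − I)·e^(rT) = (248.16 − 11.4861)·e^0.076350 = 236.6739 × 1.079340 = 255.4516
Market kr 258.65 > fair 255.4516: forward overpriced → cash-and-carry (borrow at r, buy the stock and collect the dividends, short the forward).
Profit at T = |F_mkt − F*| = |258.65 − 255.4516| = kr 3.20 per share

kr 3.20 per share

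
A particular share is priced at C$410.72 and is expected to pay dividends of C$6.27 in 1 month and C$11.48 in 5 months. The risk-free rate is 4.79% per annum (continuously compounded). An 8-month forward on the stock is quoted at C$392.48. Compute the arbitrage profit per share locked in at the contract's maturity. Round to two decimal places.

C$13.50 per share

PV(dividends) I = 6.27·e^(−0.0479·1/12) + 11.48·e^(−0.0479·5/12) = 17.4982
Fair forward F* = (S − I)·e^(rT) = (410.72 − 17.4982)·e^0.031933 = 393.2218 × 1.032448 = 405.9811
Market C$392.48 < fair 405.9811: forward underpriced → reverse cash-and-carry (short the stock, invest proceeds at r, pay the dividends, go long the forward).
Profit at T = |F_mkt − F*| = |392.48 − 405.9811| = C$13.50 per share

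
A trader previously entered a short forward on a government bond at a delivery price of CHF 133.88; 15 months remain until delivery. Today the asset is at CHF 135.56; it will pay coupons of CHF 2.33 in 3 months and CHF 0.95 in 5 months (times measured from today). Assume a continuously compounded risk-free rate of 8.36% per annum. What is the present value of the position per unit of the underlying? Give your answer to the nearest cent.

-CHF 11.76

PV(remaining coupons) I = 2.33·e^(−0.0836·3/12) + 0.95·e^(−0.0836·5/12) = 3.1993
Current forward F = (S − I)·e^(rT) = (135.56 − 3.1993)·e^(0.0836·15/12) = 132.3607 × 1.110155 = 146.9409
Value (long) = (F − K)·e^(−rT) = (146.9409 − 133.88) × 0.900775 = 11.7649
Short position value = −(long value) = -CHF 11.76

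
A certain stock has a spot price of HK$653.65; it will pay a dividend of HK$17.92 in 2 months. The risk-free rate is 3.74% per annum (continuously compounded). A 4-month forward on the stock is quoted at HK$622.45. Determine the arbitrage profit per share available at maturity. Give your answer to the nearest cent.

HK$21.37 per share

PV(dividends) I = 17.92·e^(−0.0374·2/12) = 17.8086
Fair forward F* = (S − I)·e^(rT) = (653.65 − 17.8086)·e^0.012467 = 635.8414 × 1.012545 = 643.8180
Market HK$622.45 < fair 643.8180: forward underpriced → reverse cash-and-carry (short the stock, invest proceeds at r, pay the dividends, go long the forward).
Profit at T = |F_mkt − F*| = |622.45 − 643.8180| = HK$21.37 per share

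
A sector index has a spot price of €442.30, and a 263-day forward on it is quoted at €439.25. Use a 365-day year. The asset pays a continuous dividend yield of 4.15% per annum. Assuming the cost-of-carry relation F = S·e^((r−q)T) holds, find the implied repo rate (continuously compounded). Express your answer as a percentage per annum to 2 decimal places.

From F = S·e^((r−q)T): (r − q) = ln(F/S)/T
ln(439.25/442.30) = ln(0.993104) = -0.006920
(r − q) = -0.006920 / (263/365) = -0.009604
r = ln(F/S)/T + q = -0.009604 + 0.0415 = 0.031896
r = 3.19%

3.19%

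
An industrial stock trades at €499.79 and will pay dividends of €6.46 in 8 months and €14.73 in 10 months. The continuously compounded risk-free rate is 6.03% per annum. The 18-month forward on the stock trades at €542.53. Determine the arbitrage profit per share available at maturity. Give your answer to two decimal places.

€17.55 per share

PV(dividends) I = 6.46·e^(−0.0603·8/12) + 14.73·e^(−0.0603·10/12) = 20.2136
Fair forward F* = (S − I)·e^(rT) = (499.79 − 20.2136)·e^0.090450 = 479.5764 × 1.094667 = 524.9765
Market €542.53 > fair 524.9765: forward overpriced → cash-and-carry (borrow at r, buy the stock and collect the dividends, short the forward).
Profit at T = |F_mkt − F*| = |542.53 − 524.9765| = €17.55 per share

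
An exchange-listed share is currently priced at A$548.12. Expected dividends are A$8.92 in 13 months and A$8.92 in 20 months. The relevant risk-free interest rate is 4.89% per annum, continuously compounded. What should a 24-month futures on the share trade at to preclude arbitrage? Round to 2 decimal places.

A$586.04

PV(dividends) I = 8.92·e^(−0.0489·13/12) + 8.92·e^(−0.0489·20/12)
I = 8.4598 + 8.2219 = 16.6817
F = (S − I)·e^(rT) = (548.12 − 16.6817) · e^(0.0489·24/12)
= 531.4383 · e^0.097800 = 531.4383 × 1.102742 = A$586.04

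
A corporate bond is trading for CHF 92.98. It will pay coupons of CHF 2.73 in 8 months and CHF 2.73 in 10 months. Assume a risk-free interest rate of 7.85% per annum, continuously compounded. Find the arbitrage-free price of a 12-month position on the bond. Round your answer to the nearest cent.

CHF 95.00

PV(coupons) I = 2.73·e^(−0.0785·8/12) + 2.73·e^(−0.0785·10/12)
I = 2.5908 + 2.5571 = 5.1479
F = (S − I)·e^(rT) = (92.98 − 5.1479) · e^(0.0785·12/12)
= 87.8321 · e^0.078500 = 87.8321 × 1.081663 = CHF 95.00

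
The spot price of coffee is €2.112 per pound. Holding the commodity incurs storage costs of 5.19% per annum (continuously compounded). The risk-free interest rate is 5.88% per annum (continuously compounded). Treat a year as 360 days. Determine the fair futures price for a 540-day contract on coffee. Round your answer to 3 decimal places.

€2.493 per pound

Net carry = r + u − y = 0.0588 + 0.0519 − 0.0000 = 0.1107
F = S·e^((r+u−y)T) = 2.112 · e^(0.1107 × 540/360) = 2.112 · e^0.166050
= 2.112 × 1.180632 = €2.493 per pound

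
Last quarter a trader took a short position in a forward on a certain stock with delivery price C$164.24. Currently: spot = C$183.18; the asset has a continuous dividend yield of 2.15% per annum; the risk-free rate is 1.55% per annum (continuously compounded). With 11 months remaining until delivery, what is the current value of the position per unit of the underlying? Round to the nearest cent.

Current fair forward for the remaining 11 months: F = S·e^((r − q)·T), (r − q) = 0.0155 − 0.0215 = -0.0060
F = 183.18 · e^(-0.0060 × 11/12) = 183.18 × 0.994515 = 182.1753
Value of long forward = (F − K)·e^(−rT) = (182.1753 − 164.24) · e^(−0.0155·11/12)
= 17.9353 × 0.985892 = 17.68
Short position value = −(long value) = -C$17.68

-C$17.68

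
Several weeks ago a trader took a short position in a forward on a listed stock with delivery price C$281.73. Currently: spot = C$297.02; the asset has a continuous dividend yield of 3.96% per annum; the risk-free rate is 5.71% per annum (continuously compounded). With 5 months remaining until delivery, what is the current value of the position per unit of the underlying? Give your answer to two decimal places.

-C$17.05

Current fair forward for the remaining 5 months: F = S·e^((r − q)·T), (r − q) = 0.0571 − 0.0396 = 0.0175
F = 297.02 · e^(0.0175 × 5/12) = 297.02 × 1.007318 = 299.1936
Value of long forward = (F − K)·e^(−rT) = (299.1936 − 281.73) · e^(−0.0571·5/12)
= 17.4636 × 0.976489 = 17.05
Short position value = −(long value) = -C$17.05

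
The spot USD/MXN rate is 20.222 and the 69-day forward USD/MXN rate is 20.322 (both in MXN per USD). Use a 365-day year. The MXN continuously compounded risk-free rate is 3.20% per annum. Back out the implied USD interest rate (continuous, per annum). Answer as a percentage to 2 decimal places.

0.59%

F = S·e^((r_MXN − r_USD)T) ⇒ r_USD = r_MXN − ln(F/S)/T
ln(20.322/20.222) = 0.004933; /(69/365) = 0.026095
r_USD = 0.0320 − 0.026095 = 0.005905
r_USD = 0.59%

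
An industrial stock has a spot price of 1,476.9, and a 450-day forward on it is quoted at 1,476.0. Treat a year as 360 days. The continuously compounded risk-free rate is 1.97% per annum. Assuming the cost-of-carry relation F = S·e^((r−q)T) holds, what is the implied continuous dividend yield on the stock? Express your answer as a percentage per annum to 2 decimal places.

From F = S·e^((r−q)T): (r − q) = ln(F/S)/T
ln(1476.0/1476.9) = ln(0.999391) = -0.000609
(r − q) = -0.000609 / (450/360) = -0.000487
q = r − ln(F/S)/T = 0.0197 + 0.000487 = 0.020187
q = 2.02%

2.02%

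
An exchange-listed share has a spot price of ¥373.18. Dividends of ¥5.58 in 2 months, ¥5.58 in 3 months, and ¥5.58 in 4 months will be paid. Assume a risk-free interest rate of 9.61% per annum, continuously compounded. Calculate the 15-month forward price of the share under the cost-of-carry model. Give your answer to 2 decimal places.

PV(dividends) I = 5.58·e^(−0.0961·2/12) + 5.58·e^(−0.0961·3/12) + 5.58·e^(−0.0961·4/12)
I = 5.4913 + 5.4475 + 5.4041 = 16.3429
F = (S − I)·e^(rT) = (373.18 − 16.3429) · e^(0.0961·15/12)
= 356.8371 · e^0.120125 = 356.8371 × 1.127638 = ¥402.38

¥402.38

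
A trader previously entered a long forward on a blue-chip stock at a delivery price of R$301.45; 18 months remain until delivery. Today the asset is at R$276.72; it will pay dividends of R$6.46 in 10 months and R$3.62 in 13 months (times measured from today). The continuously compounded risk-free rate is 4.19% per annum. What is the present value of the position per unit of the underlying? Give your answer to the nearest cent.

-R$16.06

PV(remaining dividends) I = 6.46·e^(−0.0419·10/12) + 3.62·e^(−0.0419·13/12) = 9.6977
Current forward F = (S − I)·e^(rT) = (276.72 − 9.6977)·e^(0.0419·18/12) = 267.0223 × 1.064867 = 284.3432
Value (long) = (F − K)·e^(−rT) = (284.3432 − 301.45) × 0.939084 = -16.0647
Value = -R$16.06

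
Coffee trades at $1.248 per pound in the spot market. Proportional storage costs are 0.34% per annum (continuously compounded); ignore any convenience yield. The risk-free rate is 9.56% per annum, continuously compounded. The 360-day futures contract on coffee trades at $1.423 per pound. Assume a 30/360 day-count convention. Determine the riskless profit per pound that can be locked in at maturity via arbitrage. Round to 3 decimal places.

Fair futures: F* = S·e^(carry·T), with carry = (r + u) = 0.0956 + 0.0034 = 0.0990
F* = 1.248 · e^(0.0990 × 360/360) = 1.248 · e^0.099000 = 1.248 × 1.104066 = $1.3779
Market $1.423 > fair $1.3779: forward overpriced → cash-and-carry (buy spot, short the forward).
At maturity, profit = |F_mkt − F*| = |1.423 − 1.3779| = $0.045 per pound

$0.045 per pound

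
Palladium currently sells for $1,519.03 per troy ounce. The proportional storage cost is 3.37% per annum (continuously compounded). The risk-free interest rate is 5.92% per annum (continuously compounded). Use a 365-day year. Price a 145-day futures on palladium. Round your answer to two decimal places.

$1,576.14 per troy ounce

Net carry = r + u − y = 0.0592 + 0.0337 − 0.0000 = 0.0929
F = S·e^((r+u−y)T) = 1519.03 · e^(0.0929 × 145/365) = 1519.03 · e^0.03690548
= 1519.03 × 1.03759494 = $1,576.14 per troy ounce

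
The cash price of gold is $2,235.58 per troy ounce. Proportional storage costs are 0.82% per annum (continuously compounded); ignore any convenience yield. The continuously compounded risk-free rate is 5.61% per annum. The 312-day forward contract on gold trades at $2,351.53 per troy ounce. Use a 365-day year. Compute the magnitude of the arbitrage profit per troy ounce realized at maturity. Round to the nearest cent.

Fair forward: F* = S·e^(carry·T), with carry = (r + u) = 0.0561 + 0.0082 = 0.0643
F* = 2235.58 · e^(0.0643 × 312/365) = 2235.58 · e^0.05496329 = 2235.58 × 1.05650183 = $2361.8944
Market $2351.53 < fair $2361.8944: forward underpriced → reverse cash-and-carry (short spot, go long the forward).
At maturity, profit = |F_mkt − F*| = |2351.53 − 2361.8944| = $10.36 per troy ounce

$10.36 per troy ounce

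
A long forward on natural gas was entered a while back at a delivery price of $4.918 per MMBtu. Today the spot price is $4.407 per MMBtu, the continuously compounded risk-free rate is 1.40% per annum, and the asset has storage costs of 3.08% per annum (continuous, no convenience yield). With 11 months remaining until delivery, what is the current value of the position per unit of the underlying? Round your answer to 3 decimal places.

Current fair forward for the remaining 11 months: F = S·e^((r + u)·T), (r + u) = 0.0140 + 0.0308 = 0.0448
F = 4.407 · e^(0.0448 × 11/12) = 4.407 × 1.041922 = 4.5918
Value of long forward = (F − K)·e^(−rT) = (4.5918 − 4.918) · e^(−0.0140·11/12)
= -0.3262 × 0.987249 = -0.322

-$0.322 per MMBtu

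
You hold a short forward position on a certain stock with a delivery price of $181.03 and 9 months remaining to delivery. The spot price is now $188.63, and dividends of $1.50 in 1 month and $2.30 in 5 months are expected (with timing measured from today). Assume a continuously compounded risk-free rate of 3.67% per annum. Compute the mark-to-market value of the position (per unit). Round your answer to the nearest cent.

-$8.75

PV(remaining dividends) I = 1.50·e^(−0.0367·1/12) + 2.30·e^(−0.0367·5/12) = 3.7605
Current forward F = (S − I)·e^(rT) = (188.63 − 3.7605)·e^(0.0367·9/12) = 184.8695 × 1.027907 = 190.0287
Value (long) = (F − K)·e^(−rT) = (190.0287 − 181.03) × 0.972850 = 8.7544
Short position value = −(long value) = -$8.75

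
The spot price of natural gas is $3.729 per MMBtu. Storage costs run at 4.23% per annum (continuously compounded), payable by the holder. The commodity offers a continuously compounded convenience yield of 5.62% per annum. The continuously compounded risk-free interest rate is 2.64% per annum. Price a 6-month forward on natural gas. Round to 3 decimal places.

$3.752 per MMBtu

Net carry = r + u − y = 0.0264 + 0.0423 − 0.0562 = 0.0125
F = S·e^((r+u−y)T) = 3.729 · e^(0.0125 × 6/12) = 3.729 · e^0.006250
= 3.729 × 1.006270 = $3.752 per MMBtu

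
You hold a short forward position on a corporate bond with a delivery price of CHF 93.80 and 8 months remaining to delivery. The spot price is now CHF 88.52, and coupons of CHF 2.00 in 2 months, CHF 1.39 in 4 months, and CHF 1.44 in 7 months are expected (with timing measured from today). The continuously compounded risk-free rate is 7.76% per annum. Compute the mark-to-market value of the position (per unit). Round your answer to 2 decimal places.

CHF 5.26

PV(remaining coupons) I = 2.00·e^(−0.0776·2/12) + 1.39·e^(−0.0776·4/12) + 1.44·e^(−0.0776·7/12) = 4.7051
Current forward F = (S − I)·e^(rT) = (88.52 − 4.7051)·e^(0.0776·8/12) = 83.8149 × 1.053095 = 88.2651
Value (long) = (F − K)·e^(−rT) = (88.2651 − 93.80) × 0.949582 = -5.2558
Short position value = −(long value) = CHF 5.26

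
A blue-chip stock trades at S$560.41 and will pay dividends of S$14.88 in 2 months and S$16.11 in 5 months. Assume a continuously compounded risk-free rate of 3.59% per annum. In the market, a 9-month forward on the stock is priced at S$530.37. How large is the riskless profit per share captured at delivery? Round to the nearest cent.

S$13.84 per share

PV(dividends) I = 14.88·e^(−0.0359·2/12) + 16.11·e^(−0.0359·5/12) = 30.6620
Fair forward F* = (S − I)·e^(rT) = (560.41 − 30.6620)·e^0.026925 = 529.7480 × 1.027291 = 544.2054
Market S$530.37 < fair 544.2054: forward underpriced → reverse cash-and-carry (short the stock, invest proceeds at r, pay the dividends, go long the forward).
Profit at T = |F_mkt − F*| = |530.37 − 544.2054| = S$13.84 per share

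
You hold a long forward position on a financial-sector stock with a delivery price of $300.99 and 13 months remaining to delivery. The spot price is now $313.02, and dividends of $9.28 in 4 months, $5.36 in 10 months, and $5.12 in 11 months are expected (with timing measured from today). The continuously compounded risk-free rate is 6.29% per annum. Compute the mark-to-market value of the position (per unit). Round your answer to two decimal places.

$12.85

PV(remaining dividends) I = 9.28·e^(−0.0629·4/12) + 5.36·e^(−0.0629·10/12) + 5.12·e^(−0.0629·11/12) = 19.0069
Current forward F = (S − I)·e^(rT) = (313.02 − 19.0069)·e^(0.0629·13/12) = 294.0131 × 1.070517 = 314.7460
Value (long) = (F − K)·e^(−rT) = (314.7460 − 300.99) × 0.934128 = 12.8499
Value = $12.85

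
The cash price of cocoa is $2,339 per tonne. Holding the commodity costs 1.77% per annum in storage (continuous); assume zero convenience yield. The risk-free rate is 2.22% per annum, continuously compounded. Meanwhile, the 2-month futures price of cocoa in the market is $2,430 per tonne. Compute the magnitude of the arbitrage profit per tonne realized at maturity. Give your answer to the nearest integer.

Fair futures: F* = S·e^(carry·T), with carry = (r + u) = 0.0222 + 0.0177 = 0.0399
F* = 2339 · e^(0.0399 × 2/12) = 2339 · e^0.006650 = 2339 × 1.006672 = $2354.6058
Market $2430 > fair $2354.6058: forward overpriced → cash-and-carry (buy spot, short the forward).
At maturity, profit = |F_mkt − F*| = |2430 − 2354.6058| = $75 per tonne

$75 per tonne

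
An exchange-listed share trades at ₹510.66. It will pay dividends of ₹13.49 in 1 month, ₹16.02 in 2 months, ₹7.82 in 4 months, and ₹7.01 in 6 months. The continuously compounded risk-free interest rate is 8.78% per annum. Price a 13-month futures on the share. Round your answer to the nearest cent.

PV(dividends) I = 13.49·e^(−0.0878·1/12) + 16.02·e^(−0.0878·2/12) + 7.82·e^(−0.0878·4/12) + 7.01·e^(−0.0878·6/12)
I = 13.3917 + 15.7873 + 7.5945 + 6.7089 = 43.4824
F = (S − I)·e^(rT) = (510.66 − 43.4824) · e^(0.0878·13/12)
= 467.1776 · e^0.095117 = 467.1776 × 1.099788 = ₹513.80

₹513.80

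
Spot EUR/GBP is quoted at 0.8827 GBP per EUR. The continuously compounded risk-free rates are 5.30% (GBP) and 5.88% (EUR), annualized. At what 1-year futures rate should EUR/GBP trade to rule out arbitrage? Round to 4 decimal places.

F = S·e^((r_GBP − r_EUR)T) = 0.8827 · e^((0.0530 − 0.0588) × 1)
= 0.8827 · e^-0.005800 = 0.8827 × 0.994217
F = 0.8776 GBP per EUR

0.8776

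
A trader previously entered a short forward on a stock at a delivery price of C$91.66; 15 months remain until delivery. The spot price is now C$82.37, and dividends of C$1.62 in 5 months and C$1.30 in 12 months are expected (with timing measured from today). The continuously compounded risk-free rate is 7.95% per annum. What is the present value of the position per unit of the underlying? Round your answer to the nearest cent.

C$3.39

PV(remaining dividends) I = 1.62·e^(−0.0795·5/12) + 1.30·e^(−0.0795·12/12) = 2.7679
Current forward F = (S − I)·e^(rT) = (82.37 − 2.7679)·e^(0.0795·15/12) = 79.6021 × 1.104480 = 87.9189
Value (long) = (F − K)·e^(−rT) = (87.9189 − 91.66) × 0.905403 = -3.3872
Short position value = −(long value) = C$3.39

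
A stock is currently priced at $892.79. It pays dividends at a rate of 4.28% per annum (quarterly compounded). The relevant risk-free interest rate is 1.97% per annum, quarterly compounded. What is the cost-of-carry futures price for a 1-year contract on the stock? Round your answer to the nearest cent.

F = S · (1+r/4)^(4T) / (1+q/4)^(4T)
= 892.79 × 1.019846 / 1.043492 = 892.79 × 0.977340
F = $872.56

$872.56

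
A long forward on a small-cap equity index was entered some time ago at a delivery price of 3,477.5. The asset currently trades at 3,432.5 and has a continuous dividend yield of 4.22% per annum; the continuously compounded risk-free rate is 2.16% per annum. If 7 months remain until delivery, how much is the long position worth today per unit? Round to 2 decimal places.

Current fair forward for the remaining 7 months: F = S·e^((r − q)·T), (r − q) = 0.0216 − 0.0422 = -0.0206
F = 3432.5 · e^(-0.0206 × 7/12) = 3432.5 × 0.98805525 = 3391.4996
Value of long forward = (F − K)·e^(−rT) = (3391.4996 − 3477.5) · e^(−0.0216·7/12)
= -86.0004 × 0.98747905 = -84.92

-84.92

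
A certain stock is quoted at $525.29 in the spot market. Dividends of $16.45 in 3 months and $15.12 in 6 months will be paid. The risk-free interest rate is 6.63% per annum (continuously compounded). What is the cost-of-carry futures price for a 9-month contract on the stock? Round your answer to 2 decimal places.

PV(dividends) I = 16.45·e^(−0.0663·3/12) + 15.12·e^(−0.0663·6/12)
I = 16.1796 + 14.6270 = 30.8066
F = (S − I)·e^(rT) = (525.29 − 30.8066) · e^(0.0663·9/12)
= 494.4834 · e^0.049725 = 494.4834 × 1.050982 = $519.69

$519.69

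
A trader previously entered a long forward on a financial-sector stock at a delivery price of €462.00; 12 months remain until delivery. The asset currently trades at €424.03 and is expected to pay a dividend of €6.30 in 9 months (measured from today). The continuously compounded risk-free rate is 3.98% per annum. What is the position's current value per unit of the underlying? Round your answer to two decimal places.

PV(remaining dividends) I = 6.30·e^(−0.0398·9/12) = 6.1147
Current forward F = (S − I)·e^(rT) = (424.03 − 6.1147)·e^(0.0398·12/12) = 417.9153 × 1.040603 = 434.8839
Value (long) = (F − K)·e^(−rT) = (434.8839 − 462.00) × 0.960982 = -26.0581
Value = -€26.06

-€26.06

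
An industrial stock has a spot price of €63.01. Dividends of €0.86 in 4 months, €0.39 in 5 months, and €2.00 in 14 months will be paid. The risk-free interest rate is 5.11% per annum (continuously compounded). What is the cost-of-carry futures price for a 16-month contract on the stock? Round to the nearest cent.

PV(dividends) I = 0.86·e^(−0.0511·4/12) + 0.39·e^(−0.0511·5/12) + 2.00·e^(−0.0511·14/12)
I = 0.8455 + 0.3818 + 1.8843 = 3.1116
F = (S − I)·e^(rT) = (63.01 − 3.1116) · e^(0.0511·16/12)
= 59.8984 · e^0.068133 = 59.8984 × 1.070508 = €64.12

€64.12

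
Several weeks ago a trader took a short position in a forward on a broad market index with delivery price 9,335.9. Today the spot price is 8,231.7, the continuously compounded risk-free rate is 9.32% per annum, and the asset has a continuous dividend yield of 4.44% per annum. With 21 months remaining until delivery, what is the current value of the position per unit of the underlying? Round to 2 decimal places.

314.59

Current fair forward for the remaining 21 months: F = S·e^((r − q)·T), (r − q) = 0.0932 − 0.0444 = 0.0488
F = 8231.7 · e^(0.0488 × 21/12) = 8231.7 × 1.08915264 = 8965.5778
Value of long forward = (F − K)·e^(−rT) = (8965.5778 − 9335.9) · e^(−0.0932·21/12)
= -370.3222 × 0.84950623 = -314.59
Short position value = −(long value) = 314.59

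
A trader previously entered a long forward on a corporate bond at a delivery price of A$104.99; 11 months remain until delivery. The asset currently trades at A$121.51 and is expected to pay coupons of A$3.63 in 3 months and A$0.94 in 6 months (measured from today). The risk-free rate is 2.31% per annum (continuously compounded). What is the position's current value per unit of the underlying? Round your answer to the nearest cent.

A$14.18

PV(remaining coupons) I = 3.63·e^(−0.0231·3/12) + 0.94·e^(−0.0231·6/12) = 4.5383
Current forward F = (S − I)·e^(rT) = (121.51 − 4.5383)·e^(0.0231·11/12) = 116.9717 × 1.021401 = 119.4750
Value (long) = (F − K)·e^(−rT) = (119.4750 − 104.99) × 0.979048 = 14.1815
Value = A$14.18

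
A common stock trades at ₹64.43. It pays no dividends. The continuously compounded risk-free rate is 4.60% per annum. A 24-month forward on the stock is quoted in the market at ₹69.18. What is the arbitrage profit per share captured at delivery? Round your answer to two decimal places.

Fair forward: F* = S·e^(carry·T), with carry = r = 0.0460
F* = 64.43 · e^(0.0460 × 24/12) = 64.43 · e^0.092000 = 64.43 × 1.096365 = ₹70.6388
Market ₹69.18 < fair ₹70.6388: forward underpriced → reverse cash-and-carry (short spot, go long the forward).
At maturity, profit = |F_mkt − F*| = |69.18 − 70.6388| = ₹1.46 per share

₹1.46 per share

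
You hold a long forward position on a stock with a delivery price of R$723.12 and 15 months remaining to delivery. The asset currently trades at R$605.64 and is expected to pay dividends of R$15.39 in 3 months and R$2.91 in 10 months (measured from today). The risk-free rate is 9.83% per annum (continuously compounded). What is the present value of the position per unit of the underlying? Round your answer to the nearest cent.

-R$51.57

PV(remaining dividends) I = 15.39·e^(−0.0983·3/12) + 2.91·e^(−0.0983·10/12) = 17.6975
Current forward F = (S − I)·e^(rT) = (605.64 − 17.6975)·e^(0.0983·15/12) = 587.9425 × 1.130743 = 664.8119
Value (long) = (F − K)·e^(−rT) = (664.8119 − 723.12) × 0.884374 = -51.5662
Value = -R$51.57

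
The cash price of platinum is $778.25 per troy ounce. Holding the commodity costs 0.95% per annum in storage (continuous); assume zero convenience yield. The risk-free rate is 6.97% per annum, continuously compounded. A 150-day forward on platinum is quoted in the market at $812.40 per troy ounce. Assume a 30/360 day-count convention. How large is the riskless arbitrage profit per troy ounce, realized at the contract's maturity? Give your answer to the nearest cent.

Fair forward: F* = S·e^(carry·T), with carry = (r + u) = 0.0697 + 0.0095 = 0.0792
F* = 778.25 · e^(0.0792 × 150/360) = 778.25 · e^0.033000 = 778.25 × 1.033551 = $804.3611
Market $812.40 > fair $804.3611: forward overpriced → cash-and-carry (buy spot, short the forward).
At maturity, profit = |F_mkt − F*| = |812.40 − 804.3611| = $8.04 per troy ounce

$8.04 per troy ounce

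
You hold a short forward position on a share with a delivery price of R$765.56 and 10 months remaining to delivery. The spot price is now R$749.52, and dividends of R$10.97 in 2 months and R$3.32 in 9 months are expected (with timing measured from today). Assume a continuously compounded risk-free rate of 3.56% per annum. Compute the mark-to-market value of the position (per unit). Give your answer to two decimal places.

R$7.80

PV(remaining dividends) I = 10.97·e^(−0.0356·2/12) + 3.32·e^(−0.0356·9/12) = 14.1376
Current forward F = (S − I)·e^(rT) = (749.52 − 14.1376)·e^(0.0356·10/12) = 735.3824 × 1.030111 = 757.5255
Value (long) = (F − K)·e^(−rT) = (757.5255 − 765.56) × 0.970769 = -7.7996
Short position value = −(long value) = R$7.80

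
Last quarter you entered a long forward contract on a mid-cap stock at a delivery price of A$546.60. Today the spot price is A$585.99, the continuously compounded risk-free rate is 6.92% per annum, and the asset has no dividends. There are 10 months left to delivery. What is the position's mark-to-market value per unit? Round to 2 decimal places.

A$70.02

Current fair forward for the remaining 10 months: F = S·e^(r·T), r = 0.0692
F = 585.99 · e^(0.0692 × 10/12) = 585.99 × 1.059362 = 620.7755
Value of long forward = (F − K)·e^(−rT) = (620.7755 − 546.60) · e^(−0.0692·10/12)
= 74.1755 × 0.943965 = 70.02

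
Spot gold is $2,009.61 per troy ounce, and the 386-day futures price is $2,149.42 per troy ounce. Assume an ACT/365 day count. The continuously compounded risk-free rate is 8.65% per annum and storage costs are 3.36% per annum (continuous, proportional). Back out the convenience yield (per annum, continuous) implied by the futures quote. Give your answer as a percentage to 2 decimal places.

5.65%

F = S·e^((r+u−y)T) ⇒ (r+u−y) = ln(F/S)/T
ln(2149.42/2009.61) = 0.067257; /T ⇒ 0.063598
y = r + u − ln(F/S)/T = 0.0865 + 0.0336 − 0.063598 = 0.056502
y = 5.65%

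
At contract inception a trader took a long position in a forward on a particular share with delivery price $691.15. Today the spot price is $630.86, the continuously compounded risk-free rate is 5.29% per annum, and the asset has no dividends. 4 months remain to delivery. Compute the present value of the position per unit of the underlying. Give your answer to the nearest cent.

-$48.21

Current fair forward for the remaining 4 months: F = S·e^(r·T), r = 0.0529
F = 630.86 · e^(0.0529 × 4/12) = 630.86 × 1.017790 = 642.0830
Value of long forward = (F − K)·e^(−rT) = (642.0830 − 691.15) · e^(−0.0529·4/12)
= -49.0670 × 0.982521 = -48.21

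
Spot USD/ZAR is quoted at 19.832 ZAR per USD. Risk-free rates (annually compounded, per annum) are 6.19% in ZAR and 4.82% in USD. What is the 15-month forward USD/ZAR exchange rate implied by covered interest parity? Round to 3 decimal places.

20.157

By covered interest parity, F = S · (1+r_ZAR)^T / (1+r_USD)^T
= 19.832 × 1.077965 / 1.060609 = 19.832 × 1.016364
F = 20.157 ZAR per USD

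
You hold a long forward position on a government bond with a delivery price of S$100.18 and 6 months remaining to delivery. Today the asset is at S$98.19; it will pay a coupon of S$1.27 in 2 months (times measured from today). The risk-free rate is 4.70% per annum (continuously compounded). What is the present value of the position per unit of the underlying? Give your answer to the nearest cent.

PV(remaining coupons) I = 1.27·e^(−0.0470·2/12) = 1.2601
Current forward F = (S − I)·e^(rT) = (98.19 − 1.2601)·e^(0.0470·6/12) = 96.9299 × 1.023778 = 99.2347
Value (long) = (F − K)·e^(−rT) = (99.2347 − 100.18) × 0.976774 = -0.9233
Value = -S$0.92

-S$0.92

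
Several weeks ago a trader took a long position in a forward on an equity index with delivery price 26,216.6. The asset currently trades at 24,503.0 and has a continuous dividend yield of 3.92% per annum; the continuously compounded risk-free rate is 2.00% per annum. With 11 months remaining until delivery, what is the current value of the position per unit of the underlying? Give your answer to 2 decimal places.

Current fair forward for the remaining 11 months: F = S·e^((r − q)·T), (r − q) = 0.0200 − 0.0392 = -0.0192
F = 24503.0 · e^(-0.0192 × 11/12) = 24503.0 × 0.98255398 = 24075.5202
Value of long forward = (F − K)·e^(−rT) = (24075.5202 − 26216.6) · e^(−0.0200·11/12)
= -2141.0798 × 0.98183370 = -2102.18

-2102.18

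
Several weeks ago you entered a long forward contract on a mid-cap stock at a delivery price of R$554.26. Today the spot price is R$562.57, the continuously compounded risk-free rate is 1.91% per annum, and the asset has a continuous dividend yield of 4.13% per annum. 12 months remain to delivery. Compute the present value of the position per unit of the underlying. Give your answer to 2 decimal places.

Current fair forward for the remaining 12 months: F = S·e^((r − q)·T), (r − q) = 0.0191 − 0.0413 = -0.0222
F = 562.57 · e^(-0.0222 × 12/12) = 562.57 × 0.978045 = 550.2188
Value of long forward = (F − K)·e^(−rT) = (550.2188 − 554.26) · e^(−0.0191·12/12)
= -4.0412 × 0.981081 = -3.96

-R$3.96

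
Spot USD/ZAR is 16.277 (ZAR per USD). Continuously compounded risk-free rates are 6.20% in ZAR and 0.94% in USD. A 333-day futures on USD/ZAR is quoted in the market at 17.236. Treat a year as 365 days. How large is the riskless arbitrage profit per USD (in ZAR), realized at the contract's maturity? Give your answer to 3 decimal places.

Fair futures: F* = S·e^(carry·T), with carry = (r_ZAR − r_USD) = 0.0620 − 0.0094 = 0.0526
F* = 16.277 · e^(0.0526 × 333/365) = 16.277 · e^0.047988 = 16.277 × 1.049158 = 17.0771
Market 17.236 > fair 17.0771: forward overpriced → cash-and-carry (buy spot, short the forward).
At maturity, profit = |F_mkt − F*| = |17.236 − 17.0771| = 0.159 per USD (in ZAR)

0.159 per USD (in ZAR)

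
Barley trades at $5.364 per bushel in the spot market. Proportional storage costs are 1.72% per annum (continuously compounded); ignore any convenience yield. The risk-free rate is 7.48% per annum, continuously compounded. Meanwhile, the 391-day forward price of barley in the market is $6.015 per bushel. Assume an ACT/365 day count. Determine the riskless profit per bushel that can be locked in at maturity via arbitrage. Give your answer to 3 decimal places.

Fair forward: F* = S·e^(carry·T), with carry = (r + u) = 0.0748 + 0.0172 = 0.0920
F* = 5.364 · e^(0.0920 × 391/365) = 5.364 · e^0.098553 = 5.364 × 1.103573 = $5.9196
Market $6.015 > fair $5.9196: forward overpriced → cash-and-carry (buy spot, short the forward).
At maturity, profit = |F_mkt − F*| = |6.015 − 5.9196| = $0.095 per bushel

$0.095 per bushel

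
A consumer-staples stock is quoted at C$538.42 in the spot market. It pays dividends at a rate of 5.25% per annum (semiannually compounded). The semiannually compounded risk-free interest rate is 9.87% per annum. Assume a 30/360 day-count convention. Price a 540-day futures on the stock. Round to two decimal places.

C$575.60

F = S · (1+r/2)^(2T) / (1+q/2)^(2T)
= 538.42 × 1.155476 / 1.080835 = 538.42 × 1.069059
F = C$575.60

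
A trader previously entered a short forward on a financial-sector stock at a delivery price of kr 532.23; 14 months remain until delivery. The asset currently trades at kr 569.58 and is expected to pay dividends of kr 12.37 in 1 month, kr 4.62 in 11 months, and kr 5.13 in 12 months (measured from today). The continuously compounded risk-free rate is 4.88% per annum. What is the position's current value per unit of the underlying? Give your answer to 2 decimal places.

PV(remaining dividends) I = 12.37·e^(−0.0488·1/12) + 4.62·e^(−0.0488·11/12) + 5.13·e^(−0.0488·12/12) = 21.6234
Current forward F = (S − I)·e^(rT) = (569.58 − 21.6234)·e^(0.0488·14/12) = 547.9566 × 1.058585 = 580.0586
Value (long) = (F − K)·e^(−rT) = (580.0586 − 532.23) × 0.944657 = 45.1816
Short position value = −(long value) = -kr 45.18

-kr 45.18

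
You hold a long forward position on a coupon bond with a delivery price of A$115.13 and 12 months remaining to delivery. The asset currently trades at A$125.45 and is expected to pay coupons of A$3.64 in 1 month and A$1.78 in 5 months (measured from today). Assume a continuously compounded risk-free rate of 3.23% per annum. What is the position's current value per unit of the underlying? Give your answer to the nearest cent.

A$8.59

PV(remaining coupons) I = 3.64·e^(−0.0323·1/12) + 1.78·e^(−0.0323·5/12) = 5.3864
Current forward F = (S − I)·e^(rT) = (125.45 − 5.3864)·e^(0.0323·12/12) = 120.0636 × 1.032827 = 124.0049
Value (long) = (F − K)·e^(−rT) = (124.0049 − 115.13) × 0.968216 = 8.5928
Value = A$8.59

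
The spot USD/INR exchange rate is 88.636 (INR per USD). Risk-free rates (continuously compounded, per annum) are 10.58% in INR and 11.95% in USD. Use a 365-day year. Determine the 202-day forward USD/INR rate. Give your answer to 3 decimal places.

F = S·e^((r_INR − r_USD)T) = 88.636 · e^((0.1058 − 0.1195) × 202/365)
= 88.636 · e^-0.007582 = 88.636 × 0.992447
F = 87.967 INR per USD

87.967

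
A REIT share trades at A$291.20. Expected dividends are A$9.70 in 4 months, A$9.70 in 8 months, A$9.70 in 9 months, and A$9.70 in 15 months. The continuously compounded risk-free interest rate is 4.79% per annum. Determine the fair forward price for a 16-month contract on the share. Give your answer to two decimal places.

A$270.50

PV(dividends) I = 9.70·e^(−0.0479·4/12) + 9.70·e^(−0.0479·8/12) + 9.70·e^(−0.0479·9/12) + 9.70·e^(−0.0479·15/12)
I = 9.5464 + 9.3951 + 9.3577 + 9.1363 = 37.4355
F = (S − I)·e^(rT) = (291.20 − 37.4355) · e^(0.0479·16/12)
= 253.7645 · e^0.063867 = 253.7645 × 1.065951 = A$270.50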